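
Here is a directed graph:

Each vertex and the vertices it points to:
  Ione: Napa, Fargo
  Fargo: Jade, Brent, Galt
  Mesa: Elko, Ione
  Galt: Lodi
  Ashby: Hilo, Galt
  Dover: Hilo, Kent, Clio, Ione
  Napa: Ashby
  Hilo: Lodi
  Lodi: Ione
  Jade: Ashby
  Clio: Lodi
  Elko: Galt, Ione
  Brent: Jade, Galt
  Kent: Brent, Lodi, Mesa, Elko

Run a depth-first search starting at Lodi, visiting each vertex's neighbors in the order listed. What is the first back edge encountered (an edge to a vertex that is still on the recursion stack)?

Hilo->Lodi

DFS from Lodi (visiting each vertex's neighbors in the order listed); mark gray on enter, black on exit:
Lodi gray
  Ione gray
    Napa gray
      Ashby gray
        Hilo gray
          Hilo→Lodi: Lodi is gray → back edge
First back edge: Hilo → Lodi.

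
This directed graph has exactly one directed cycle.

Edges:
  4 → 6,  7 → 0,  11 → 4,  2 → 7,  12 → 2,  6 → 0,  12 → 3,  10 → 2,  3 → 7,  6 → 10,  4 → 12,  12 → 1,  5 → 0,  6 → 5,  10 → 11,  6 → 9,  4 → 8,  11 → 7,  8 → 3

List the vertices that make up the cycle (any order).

4, 6, 10, 11

DFS with gray/black marking from 10:
10 gray
  2 gray
    7 gray
      0 gray
      0 black
    7 black
  2 black
  11 gray
    4 gray
      12 gray
        12→2: 2 black — skip
        1 gray
        1 black
        3 gray
          3→7: 7 black — skip
        3 black
      12 black
      8 gray
        8→3: 3 black — skip
      8 black
      6 gray
        9 gray
        9 black
        5 gray
          5→0: 0 black — skip
        5 black
        6→10: 10 is gray → back edge
Back edge closes the cycle 10 → 11 → 4 → 6 → 10; its vertices are {4, 6, 10, 11}.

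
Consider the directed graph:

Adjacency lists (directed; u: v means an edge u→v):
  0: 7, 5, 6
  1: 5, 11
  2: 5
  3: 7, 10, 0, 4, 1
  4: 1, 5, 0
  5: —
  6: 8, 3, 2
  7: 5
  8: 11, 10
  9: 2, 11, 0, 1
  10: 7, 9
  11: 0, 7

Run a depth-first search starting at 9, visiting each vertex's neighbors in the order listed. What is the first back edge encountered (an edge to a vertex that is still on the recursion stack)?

8->11

DFS from 9 (visiting each vertex's neighbors in the order listed); mark gray on enter, black on exit:
9 gray
  2 gray
    5 gray
    5 black
  2 black
  11 gray
    0 gray
      7 gray
        7→5: 5 black — skip
      7 black
      0→5: 5 black — skip
      6 gray
        8 gray
          8→11: 11 is gray → back edge
First back edge: 8 → 11.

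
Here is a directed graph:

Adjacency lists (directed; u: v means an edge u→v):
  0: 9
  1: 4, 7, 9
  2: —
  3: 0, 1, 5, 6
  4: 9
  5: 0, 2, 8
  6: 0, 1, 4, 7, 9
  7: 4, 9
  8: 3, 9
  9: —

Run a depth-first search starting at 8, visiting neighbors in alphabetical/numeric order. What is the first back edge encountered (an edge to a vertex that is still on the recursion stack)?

5->8

DFS from 8 (visiting neighbors in alphabetical/numeric order); mark gray on enter, black on exit:
8 gray
  3 gray
    0 gray
      9 gray
      9 black
    0 black
    1 gray
      4 gray
        4→9: 9 black — skip
      4 black
      7 gray
        7→4: 4 black — skip
        7→9: 9 black — skip
      7 black
      1→9: 9 black — skip
    1 black
    5 gray
      5→0: 0 black — skip
      2 gray
      2 black
      5→8: 8 is gray → back edge
First back edge: 5 → 8.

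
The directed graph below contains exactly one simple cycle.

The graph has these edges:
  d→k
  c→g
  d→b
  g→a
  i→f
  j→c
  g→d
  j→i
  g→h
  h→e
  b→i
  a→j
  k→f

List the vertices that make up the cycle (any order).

DFS with gray/black marking from g:
g gray
  a gray
    j gray
      i gray
        f gray
        f black
      i black
      c gray
        c→g: g is gray → back edge
Back edge closes the cycle g → a → j → c → g; its vertices are {a, c, g, j}.

a, c, g, j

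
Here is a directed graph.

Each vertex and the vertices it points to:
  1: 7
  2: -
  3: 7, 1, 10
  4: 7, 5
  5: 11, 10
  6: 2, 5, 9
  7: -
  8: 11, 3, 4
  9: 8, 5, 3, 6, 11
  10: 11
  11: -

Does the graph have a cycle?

DFS with white/gray/black marking, starting from 7:
7 gray
7 black
1 gray
  1→7: 7 black — skip
1 black
2 gray
2 black
3 gray
  3→7: 7 black — skip
  3→1: 1 black — skip
  10 gray
    11 gray
    11 black
  10 black
3 black
4 gray
  4→7: 7 black — skip
  5 gray
    5→11: 11 black — skip
    5→10: 10 black — skip
  5 black
4 black
6 gray
  6→2: 2 black — skip
  6→5: 5 black — skip
  9 gray
    8 gray
      8→11: 11 black — skip
      8→3: 3 black — skip
      8→4: 4 black — skip
    8 black
    9→5: 5 black — skip
    9→3: 3 black — skip
    9→6: 6 is gray → back edge
Back edge found, so a cycle exists: 6 → 9 → 6.

Yes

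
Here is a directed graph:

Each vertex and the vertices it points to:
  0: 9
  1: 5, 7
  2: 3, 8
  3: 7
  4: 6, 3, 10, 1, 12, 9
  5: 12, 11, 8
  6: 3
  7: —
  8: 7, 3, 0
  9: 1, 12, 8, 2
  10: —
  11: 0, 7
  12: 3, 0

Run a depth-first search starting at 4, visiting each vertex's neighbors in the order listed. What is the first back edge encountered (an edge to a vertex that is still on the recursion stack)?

DFS from 4 (visiting each vertex's neighbors in the order listed); mark gray on enter, black on exit:
4 gray
  6 gray
    3 gray
      7 gray
      7 black
    3 black
  6 black
  4→3: 3 black — skip
  10 gray
  10 black
  1 gray
    5 gray
      12 gray
        12→3: 3 black — skip
        0 gray
          9 gray
            9→1: 1 is gray → back edge
First back edge: 9 → 1.

9→1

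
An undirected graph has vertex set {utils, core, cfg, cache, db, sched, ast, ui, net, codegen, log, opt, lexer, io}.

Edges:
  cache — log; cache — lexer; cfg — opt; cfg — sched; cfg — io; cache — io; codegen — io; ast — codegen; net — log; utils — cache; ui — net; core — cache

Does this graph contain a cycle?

DFS, tracking each vertex's parent; an edge to a visited non-parent vertex closes a cycle.
Start from log:
visit log (parent –)
  visit cache (parent log)
    visit core (parent cache)
      core–cache: parent, skip
    cache–log: parent, skip
    visit lexer (parent cache)
      lexer–cache: parent, skip
    visit utils (parent cache)
      utils–cache: parent, skip
    visit io (parent cache)
      visit codegen (parent io)
        codegen–io: parent, skip
        visit ast (parent codegen)
          ast–codegen: parent, skip
      io–cache: parent, skip
      visit cfg (parent io)
        visit opt (parent cfg)
          opt–cfg: parent, skip
        visit sched (parent cfg)
          sched–cfg: parent, skip
        cfg–io: parent, skip
  visit net (parent log)
    visit ui (parent net)
      ui–net: parent, skip
    net–log: parent, skip
visit db (parent –)
No non-parent visited neighbor found — the graph is a forest.

No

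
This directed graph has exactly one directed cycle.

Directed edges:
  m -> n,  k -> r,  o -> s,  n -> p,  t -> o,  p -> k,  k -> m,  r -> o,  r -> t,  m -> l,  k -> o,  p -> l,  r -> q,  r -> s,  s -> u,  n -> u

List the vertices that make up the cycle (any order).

k, m, n, p

DFS with gray/black marking from k:
k gray
  o gray
    s gray
      u gray
      u black
    s black
  o black
  m gray
    l gray
    l black
    n gray
      n→u: u black — skip
      p gray
        p→l: l black — skip
        p→k: k is gray → back edge
Back edge closes the cycle k → m → n → p → k; its vertices are {k, m, n, p}.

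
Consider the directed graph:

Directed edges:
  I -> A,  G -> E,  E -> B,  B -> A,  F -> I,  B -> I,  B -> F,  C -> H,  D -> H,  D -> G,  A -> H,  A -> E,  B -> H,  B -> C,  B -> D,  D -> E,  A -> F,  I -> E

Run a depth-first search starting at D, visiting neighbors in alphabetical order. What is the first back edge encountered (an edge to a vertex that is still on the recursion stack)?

DFS from D (visiting neighbors in alphabetical order); mark gray on enter, black on exit:
D gray
  E gray
    B gray
      A gray
        A→E: E is gray → back edge
First back edge: A → E.

A→E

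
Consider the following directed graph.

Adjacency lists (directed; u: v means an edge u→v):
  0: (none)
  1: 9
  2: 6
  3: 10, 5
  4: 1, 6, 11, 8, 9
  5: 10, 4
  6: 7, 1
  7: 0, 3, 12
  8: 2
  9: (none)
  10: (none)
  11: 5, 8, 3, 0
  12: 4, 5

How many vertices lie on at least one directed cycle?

9

A vertex is on a directed cycle iff it belongs to a strongly connected component of size ≥ 2 (or has a self-loop).
The vertices on cycles are {2, 3, 4, 5, 6, 7, 8, 11, 12} — 9 in total.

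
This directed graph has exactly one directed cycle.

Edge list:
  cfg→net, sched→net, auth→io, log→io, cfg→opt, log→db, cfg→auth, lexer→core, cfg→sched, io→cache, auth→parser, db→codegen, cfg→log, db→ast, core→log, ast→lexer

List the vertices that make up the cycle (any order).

DFS with gray/black marking from log:
log gray
  io gray
    cache gray
    cache black
  io black
  db gray
    codegen gray
    codegen black
    ast gray
      lexer gray
        core gray
          core→log: log is gray → back edge
Back edge closes the cycle log → db → ast → lexer → core → log; its vertices are {db, ast, log, core, lexer}.

db, ast, log, core, lexer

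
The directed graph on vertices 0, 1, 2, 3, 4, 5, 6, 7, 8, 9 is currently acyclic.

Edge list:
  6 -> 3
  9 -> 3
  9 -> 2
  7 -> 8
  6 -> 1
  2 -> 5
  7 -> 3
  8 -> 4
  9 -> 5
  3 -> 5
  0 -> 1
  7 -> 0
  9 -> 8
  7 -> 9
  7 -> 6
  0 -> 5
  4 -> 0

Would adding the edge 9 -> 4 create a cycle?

Adding 9→4 creates a cycle iff 4 can already reach 9.
Explore from 4: no path reaches 9. The graph stays acyclic.

No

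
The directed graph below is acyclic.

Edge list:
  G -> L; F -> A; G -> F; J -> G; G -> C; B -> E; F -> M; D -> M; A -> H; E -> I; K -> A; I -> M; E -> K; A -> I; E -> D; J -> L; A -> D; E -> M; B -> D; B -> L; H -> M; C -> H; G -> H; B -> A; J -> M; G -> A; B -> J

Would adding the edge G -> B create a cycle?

Yes

Adding G→B creates a cycle iff B can already reach G.
Path from B: B → J → G.
So B → … → G → B is a cycle.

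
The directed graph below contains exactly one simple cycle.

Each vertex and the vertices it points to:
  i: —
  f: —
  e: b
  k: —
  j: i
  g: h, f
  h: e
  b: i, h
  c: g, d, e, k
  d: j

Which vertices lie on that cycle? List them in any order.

DFS with gray/black marking from e:
e gray
  b gray
    i gray
    i black
    h gray
      h→e: e is gray → back edge
Back edge closes the cycle e → b → h → e; its vertices are {b, e, h}.

b, e, h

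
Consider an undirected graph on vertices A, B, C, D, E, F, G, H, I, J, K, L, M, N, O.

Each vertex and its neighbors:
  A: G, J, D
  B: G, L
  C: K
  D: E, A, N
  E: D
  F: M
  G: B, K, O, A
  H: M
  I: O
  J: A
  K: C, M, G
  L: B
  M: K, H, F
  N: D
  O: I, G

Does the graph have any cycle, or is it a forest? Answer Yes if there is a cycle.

No

DFS, tracking each vertex's parent; an edge to a visited non-parent vertex closes a cycle.
Start from B:
visit B (parent –)
  visit G (parent B)
    G–B: parent, skip
    visit K (parent G)
      visit C (parent K)
        C–K: parent, skip
      visit M (parent K)
        M–K: parent, skip
        visit H (parent M)
          H–M: parent, skip
        visit F (parent M)
          F–M: parent, skip
      K–G: parent, skip
    visit O (parent G)
      visit I (parent O)
        I–O: parent, skip
      O–G: parent, skip
    visit A (parent G)
      A–G: parent, skip
      visit J (parent A)
        J–A: parent, skip
      visit D (parent A)
        visit E (parent D)
          E–D: parent, skip
        D–A: parent, skip
        visit N (parent D)
          N–D: parent, skip
  visit L (parent B)
    L–B: parent, skip
No non-parent visited neighbor found — the graph is a forest.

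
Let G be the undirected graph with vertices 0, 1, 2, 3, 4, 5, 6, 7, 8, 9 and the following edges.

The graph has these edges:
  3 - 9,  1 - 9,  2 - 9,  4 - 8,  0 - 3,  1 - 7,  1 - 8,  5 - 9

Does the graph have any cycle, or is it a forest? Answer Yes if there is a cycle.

No

DFS, tracking each vertex's parent; an edge to a visited non-parent vertex closes a cycle.
Start from 4:
visit 4 (parent –)
  visit 8 (parent 4)
    8–4: parent, skip
    visit 1 (parent 8)
      1–8: parent, skip
      visit 7 (parent 1)
        7–1: parent, skip
      visit 9 (parent 1)
        visit 5 (parent 9)
          5–9: parent, skip
        visit 3 (parent 9)
          visit 0 (parent 3)
            0–3: parent, skip
          3–9: parent, skip
        visit 2 (parent 9)
          2–9: parent, skip
        9–1: parent, skip
visit 6 (parent –)
No non-parent visited neighbor found — the graph is a forest.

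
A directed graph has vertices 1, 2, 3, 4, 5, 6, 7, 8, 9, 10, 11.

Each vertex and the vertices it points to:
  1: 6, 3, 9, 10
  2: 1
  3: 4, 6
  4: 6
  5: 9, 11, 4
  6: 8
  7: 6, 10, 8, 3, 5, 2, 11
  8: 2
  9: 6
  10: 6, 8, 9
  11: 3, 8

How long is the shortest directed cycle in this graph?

4

For each vertex v, BFS finds the shortest path from v back to v.
The shortest such closed walk is 2 → 1 → 10 → 8 → 2, length 4.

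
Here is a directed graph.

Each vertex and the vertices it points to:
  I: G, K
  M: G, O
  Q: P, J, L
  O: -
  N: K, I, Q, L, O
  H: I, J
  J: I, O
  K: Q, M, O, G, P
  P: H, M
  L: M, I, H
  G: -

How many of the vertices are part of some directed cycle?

7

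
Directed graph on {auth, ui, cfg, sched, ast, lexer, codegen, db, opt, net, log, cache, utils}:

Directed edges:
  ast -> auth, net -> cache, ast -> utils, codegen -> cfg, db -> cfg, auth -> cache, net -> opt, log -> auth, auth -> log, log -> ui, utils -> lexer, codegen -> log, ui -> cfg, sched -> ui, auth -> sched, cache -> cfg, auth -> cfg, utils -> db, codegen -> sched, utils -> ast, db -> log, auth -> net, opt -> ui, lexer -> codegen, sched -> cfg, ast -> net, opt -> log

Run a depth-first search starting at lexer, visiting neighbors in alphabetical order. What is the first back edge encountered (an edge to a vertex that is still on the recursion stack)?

auth→log

DFS from lexer (visiting neighbors in alphabetical order); mark gray on enter, black on exit:
lexer gray
  codegen gray
    cfg gray
    cfg black
    log gray
      auth gray
        cache gray
          cache→cfg: cfg black — skip
        cache black
        auth→cfg: cfg black — skip
        auth→log: log is gray → back edge
First back edge: auth → log.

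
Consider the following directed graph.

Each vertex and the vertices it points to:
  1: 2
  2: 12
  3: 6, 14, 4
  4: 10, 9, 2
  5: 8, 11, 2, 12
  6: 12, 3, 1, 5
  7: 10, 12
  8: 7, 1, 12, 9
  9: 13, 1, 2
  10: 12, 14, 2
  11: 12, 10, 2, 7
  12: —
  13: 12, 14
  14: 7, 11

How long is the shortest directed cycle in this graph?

For each vertex v, BFS finds the shortest path from v back to v.
The shortest such closed walk is 6 → 3 → 6, length 2.

2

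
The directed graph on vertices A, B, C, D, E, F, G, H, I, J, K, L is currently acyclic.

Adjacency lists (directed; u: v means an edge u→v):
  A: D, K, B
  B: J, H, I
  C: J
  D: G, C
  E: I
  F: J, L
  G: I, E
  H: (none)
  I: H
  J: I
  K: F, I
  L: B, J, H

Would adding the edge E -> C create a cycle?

Adding E→C creates a cycle iff C can already reach E.
Explore from C: no path reaches E. The graph stays acyclic.

No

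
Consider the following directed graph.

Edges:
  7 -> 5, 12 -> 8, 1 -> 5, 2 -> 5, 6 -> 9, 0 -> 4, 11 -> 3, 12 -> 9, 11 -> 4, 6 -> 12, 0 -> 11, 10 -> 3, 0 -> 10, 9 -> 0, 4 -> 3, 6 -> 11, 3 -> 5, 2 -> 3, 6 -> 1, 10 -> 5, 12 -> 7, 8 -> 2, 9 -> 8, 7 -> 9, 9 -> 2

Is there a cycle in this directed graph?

No

DFS with white/gray/black marking, starting from 2:
2 gray
  3 gray
    5 gray
    5 black
  3 black
  2→5: 5 black — skip
2 black
0 gray
  10 gray
    10→5: 5 black — skip
    10→3: 3 black — skip
  10 black
  11 gray
    4 gray
      4→3: 3 black — skip
    4 black
    11→3: 3 black — skip
  11 black
  0→4: 4 black — skip
0 black
1 gray
  1→5: 5 black — skip
1 black
6 gray
  6→1: 1 black — skip
  12 gray
    8 gray
      8→2: 2 black — skip
    8 black
    9 gray
      9→2: 2 black — skip
      9→0: 0 black — skip
      9→8: 8 black — skip
    9 black
    7 gray
      7→5: 5 black — skip
      7→9: 9 black — skip
    7 black
  12 black
  6→11: 11 black — skip
  6→9: 9 black — skip
6 black
Every edge goes to a white or black vertex — no back edge, so the graph is acyclic.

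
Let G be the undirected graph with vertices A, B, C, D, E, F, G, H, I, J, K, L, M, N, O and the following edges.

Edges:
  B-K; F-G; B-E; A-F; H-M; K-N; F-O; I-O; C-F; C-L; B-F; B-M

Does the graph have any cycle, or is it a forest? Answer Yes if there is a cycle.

No

DFS, tracking each vertex's parent; an edge to a visited non-parent vertex closes a cycle.
Start from E:
visit E (parent –)
  visit B (parent E)
    B–E: parent, skip
    visit M (parent B)
      visit H (parent M)
        H–M: parent, skip
      M–B: parent, skip
    visit K (parent B)
      K–B: parent, skip
      visit N (parent K)
        N–K: parent, skip
    visit F (parent B)
      visit C (parent F)
        C–F: parent, skip
        visit L (parent C)
          L–C: parent, skip
      visit A (parent F)
        A–F: parent, skip
      visit G (parent F)
        G–F: parent, skip
      F–B: parent, skip
      visit O (parent F)
        O–F: parent, skip
        visit I (parent O)
          I–O: parent, skip
visit D (parent –)
visit J (parent –)
No non-parent visited neighbor found — the graph is a forest.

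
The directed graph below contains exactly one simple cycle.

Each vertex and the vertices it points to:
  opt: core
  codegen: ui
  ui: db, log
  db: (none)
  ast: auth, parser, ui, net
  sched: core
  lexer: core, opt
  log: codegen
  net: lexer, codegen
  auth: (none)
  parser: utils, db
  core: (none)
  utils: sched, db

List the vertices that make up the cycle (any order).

DFS with gray/black marking from ui:
ui gray
  db gray
  db black
  log gray
    codegen gray
      codegen→ui: ui is gray → back edge
Back edge closes the cycle ui → log → codegen → ui; its vertices are {ui, log, codegen}.

ui, log, codegen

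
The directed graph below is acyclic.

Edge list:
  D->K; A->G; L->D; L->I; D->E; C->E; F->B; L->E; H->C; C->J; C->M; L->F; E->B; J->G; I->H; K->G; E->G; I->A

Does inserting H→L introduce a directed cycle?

Adding H→L creates a cycle iff L can already reach H.
Path from L: L → I → H.
So L → … → H → L is a cycle.

Yes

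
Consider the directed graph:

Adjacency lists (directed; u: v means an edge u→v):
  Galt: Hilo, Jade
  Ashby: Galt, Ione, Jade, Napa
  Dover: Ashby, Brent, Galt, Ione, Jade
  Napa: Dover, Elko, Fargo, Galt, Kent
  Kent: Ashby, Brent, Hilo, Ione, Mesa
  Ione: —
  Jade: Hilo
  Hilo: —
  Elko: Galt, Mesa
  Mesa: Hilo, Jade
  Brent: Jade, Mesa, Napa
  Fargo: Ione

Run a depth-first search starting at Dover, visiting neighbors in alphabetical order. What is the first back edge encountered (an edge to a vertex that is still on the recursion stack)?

DFS from Dover (visiting neighbors in alphabetical order); mark gray on enter, black on exit:
Dover gray
  Ashby gray
    Galt gray
      Hilo gray
      Hilo black
      Jade gray
        Jade→Hilo: Hilo black — skip
      Jade black
    Galt black
    Ione gray
    Ione black
    Ashby→Jade: Jade black — skip
    Napa gray
      Napa→Dover: Dover is gray → back edge
First back edge: Napa → Dover.

Napa->Dover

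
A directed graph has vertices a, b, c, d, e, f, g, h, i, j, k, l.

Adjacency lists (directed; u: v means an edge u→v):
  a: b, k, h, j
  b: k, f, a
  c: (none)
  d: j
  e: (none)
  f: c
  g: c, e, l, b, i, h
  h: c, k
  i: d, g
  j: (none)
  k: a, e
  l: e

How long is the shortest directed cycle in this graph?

2

For each vertex v, BFS finds the shortest path from v back to v.
The shortest such closed walk is g → i → g, length 2.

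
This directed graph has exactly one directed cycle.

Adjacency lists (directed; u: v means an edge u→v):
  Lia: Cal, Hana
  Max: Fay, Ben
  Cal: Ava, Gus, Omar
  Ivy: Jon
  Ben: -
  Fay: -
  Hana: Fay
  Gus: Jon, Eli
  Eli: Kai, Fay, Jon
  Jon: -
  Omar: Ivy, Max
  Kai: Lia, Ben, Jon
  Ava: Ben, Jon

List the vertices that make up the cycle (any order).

DFS with gray/black marking from Lia:
Lia gray
  Cal gray
    Ava gray
      Ben gray
      Ben black
      Jon gray
      Jon black
    Ava black
    Gus gray
      Gus→Jon: Jon black — skip
      Eli gray
        Kai gray
          Kai→Lia: Lia is gray → back edge
Back edge closes the cycle Lia → Cal → Gus → Eli → Kai → Lia; its vertices are {Cal, Eli, Gus, Kai, Lia}.

Cal, Eli, Gus, Kai, Lia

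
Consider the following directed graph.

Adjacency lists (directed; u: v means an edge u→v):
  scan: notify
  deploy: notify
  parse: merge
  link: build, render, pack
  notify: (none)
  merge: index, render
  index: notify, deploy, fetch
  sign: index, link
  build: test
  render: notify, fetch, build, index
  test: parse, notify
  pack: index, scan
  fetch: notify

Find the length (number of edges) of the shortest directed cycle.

5

For each vertex v, BFS finds the shortest path from v back to v.
The shortest such closed walk is render → build → test → parse → merge → render, length 5.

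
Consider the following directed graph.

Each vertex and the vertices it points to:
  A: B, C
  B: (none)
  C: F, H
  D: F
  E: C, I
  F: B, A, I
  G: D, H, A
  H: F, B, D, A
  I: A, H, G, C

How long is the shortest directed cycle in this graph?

3

For each vertex v, BFS finds the shortest path from v back to v.
The shortest such closed walk is I → H → F → I, length 3.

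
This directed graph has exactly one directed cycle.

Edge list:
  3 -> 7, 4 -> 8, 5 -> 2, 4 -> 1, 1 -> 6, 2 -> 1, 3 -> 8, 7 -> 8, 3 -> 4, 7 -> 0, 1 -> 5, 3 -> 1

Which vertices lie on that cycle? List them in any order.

1, 2, 5

DFS with gray/black marking from 1:
1 gray
  5 gray
    2 gray
      2→1: 1 is gray → back edge
Back edge closes the cycle 1 → 5 → 2 → 1; its vertices are {1, 2, 5}.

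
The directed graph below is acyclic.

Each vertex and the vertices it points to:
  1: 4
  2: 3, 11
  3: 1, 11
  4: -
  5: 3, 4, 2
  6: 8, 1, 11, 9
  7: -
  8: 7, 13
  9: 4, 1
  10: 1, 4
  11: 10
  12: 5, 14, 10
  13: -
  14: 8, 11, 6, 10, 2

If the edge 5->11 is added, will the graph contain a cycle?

No

Adding 5→11 creates a cycle iff 11 can already reach 5.
Explore from 11: no path reaches 5. The graph stays acyclic.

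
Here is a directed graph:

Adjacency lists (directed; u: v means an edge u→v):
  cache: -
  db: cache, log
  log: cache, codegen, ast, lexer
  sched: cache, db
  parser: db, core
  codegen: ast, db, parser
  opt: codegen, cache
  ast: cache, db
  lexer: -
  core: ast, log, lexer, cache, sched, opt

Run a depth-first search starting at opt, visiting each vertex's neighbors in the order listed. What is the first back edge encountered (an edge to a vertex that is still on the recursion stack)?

log->codegen

DFS from opt (visiting each vertex's neighbors in the order listed); mark gray on enter, black on exit:
opt gray
  codegen gray
    ast gray
      cache gray
      cache black
      db gray
        db→cache: cache black — skip
        log gray
          log→cache: cache black — skip
          log→codegen: codegen is gray → back edge
First back edge: log → codegen.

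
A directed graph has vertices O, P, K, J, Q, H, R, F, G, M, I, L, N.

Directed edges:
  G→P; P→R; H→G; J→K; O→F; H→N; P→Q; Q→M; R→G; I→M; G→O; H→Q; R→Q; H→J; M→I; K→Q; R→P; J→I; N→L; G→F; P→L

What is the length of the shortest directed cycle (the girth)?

2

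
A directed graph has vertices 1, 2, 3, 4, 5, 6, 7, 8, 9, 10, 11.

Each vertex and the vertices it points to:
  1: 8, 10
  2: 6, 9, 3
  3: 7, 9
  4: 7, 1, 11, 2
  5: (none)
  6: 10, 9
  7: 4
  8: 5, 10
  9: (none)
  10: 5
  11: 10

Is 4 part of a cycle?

4 is on a cycle iff 4 can reach itself via ≥1 edge.
4 → 7 → 4 — yes.

Yes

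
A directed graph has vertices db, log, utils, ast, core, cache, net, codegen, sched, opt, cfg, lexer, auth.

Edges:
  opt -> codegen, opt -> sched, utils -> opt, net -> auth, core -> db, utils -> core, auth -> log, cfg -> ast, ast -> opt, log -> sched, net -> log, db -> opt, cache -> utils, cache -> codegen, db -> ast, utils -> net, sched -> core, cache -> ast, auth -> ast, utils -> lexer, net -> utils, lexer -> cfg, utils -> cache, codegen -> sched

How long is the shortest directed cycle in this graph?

2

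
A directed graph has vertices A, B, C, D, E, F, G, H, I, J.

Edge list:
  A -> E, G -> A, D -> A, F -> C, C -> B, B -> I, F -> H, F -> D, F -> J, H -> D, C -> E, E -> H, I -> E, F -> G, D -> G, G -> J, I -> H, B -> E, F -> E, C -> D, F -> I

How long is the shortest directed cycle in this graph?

4

For each vertex v, BFS finds the shortest path from v back to v.
The shortest such closed walk is D → A → E → H → D, length 4.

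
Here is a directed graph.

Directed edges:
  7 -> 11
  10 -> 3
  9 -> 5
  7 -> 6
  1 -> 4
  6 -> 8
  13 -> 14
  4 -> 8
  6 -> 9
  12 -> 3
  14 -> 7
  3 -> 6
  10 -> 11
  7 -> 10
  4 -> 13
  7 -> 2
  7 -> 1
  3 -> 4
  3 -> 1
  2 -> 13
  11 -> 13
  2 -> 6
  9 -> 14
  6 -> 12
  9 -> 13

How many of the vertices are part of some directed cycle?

12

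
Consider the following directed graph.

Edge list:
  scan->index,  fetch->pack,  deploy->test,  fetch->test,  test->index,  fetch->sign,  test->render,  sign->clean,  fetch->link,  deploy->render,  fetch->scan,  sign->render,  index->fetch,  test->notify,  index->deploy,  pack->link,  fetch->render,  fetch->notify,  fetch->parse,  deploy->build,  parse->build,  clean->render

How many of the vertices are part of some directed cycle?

5

A vertex is on a directed cycle iff it belongs to a strongly connected component of size ≥ 2 (or has a self-loop).
The vertices on cycles are {scan, test, fetch, index, deploy} — 5 in total.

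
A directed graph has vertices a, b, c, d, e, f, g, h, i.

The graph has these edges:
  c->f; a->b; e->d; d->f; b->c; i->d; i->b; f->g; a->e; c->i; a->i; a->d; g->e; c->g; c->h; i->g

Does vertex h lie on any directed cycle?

h lies on a cycle iff there is a path from h back to itself.
Exploring from h, it never reaches itself; equivalently, its strongly connected component is a singleton.

No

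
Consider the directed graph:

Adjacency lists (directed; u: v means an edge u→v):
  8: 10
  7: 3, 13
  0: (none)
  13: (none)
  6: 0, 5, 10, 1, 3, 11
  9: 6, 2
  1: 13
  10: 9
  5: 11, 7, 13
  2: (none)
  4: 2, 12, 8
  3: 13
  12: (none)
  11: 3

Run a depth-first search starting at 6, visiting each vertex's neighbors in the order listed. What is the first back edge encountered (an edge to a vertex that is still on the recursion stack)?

9->6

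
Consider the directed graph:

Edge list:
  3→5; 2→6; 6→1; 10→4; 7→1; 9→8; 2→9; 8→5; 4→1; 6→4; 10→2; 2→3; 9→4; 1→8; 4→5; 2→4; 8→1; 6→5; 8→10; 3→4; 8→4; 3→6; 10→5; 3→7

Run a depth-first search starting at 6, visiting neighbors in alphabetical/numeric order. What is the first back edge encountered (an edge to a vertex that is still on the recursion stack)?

8->1

DFS from 6 (visiting neighbors in alphabetical/numeric order); mark gray on enter, black on exit:
6 gray
  1 gray
    8 gray
      8→1: 1 is gray → back edge
First back edge: 8 → 1.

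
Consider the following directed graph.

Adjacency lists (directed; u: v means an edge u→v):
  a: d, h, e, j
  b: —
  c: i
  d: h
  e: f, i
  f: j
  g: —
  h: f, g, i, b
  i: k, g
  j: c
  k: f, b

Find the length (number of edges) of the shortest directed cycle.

5

For each vertex v, BFS finds the shortest path from v back to v.
The shortest such closed walk is i → k → f → j → c → i, length 5.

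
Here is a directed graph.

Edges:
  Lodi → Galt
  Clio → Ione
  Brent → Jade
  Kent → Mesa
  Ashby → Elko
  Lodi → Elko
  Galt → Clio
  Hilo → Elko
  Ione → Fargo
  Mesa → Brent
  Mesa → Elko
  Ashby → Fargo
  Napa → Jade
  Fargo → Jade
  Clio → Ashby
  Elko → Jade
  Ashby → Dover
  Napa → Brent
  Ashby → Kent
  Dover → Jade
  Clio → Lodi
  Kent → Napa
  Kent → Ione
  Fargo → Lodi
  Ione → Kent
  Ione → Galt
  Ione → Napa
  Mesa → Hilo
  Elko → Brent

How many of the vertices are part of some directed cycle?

A vertex is on a directed cycle iff it belongs to a strongly connected component of size ≥ 2 (or has a self-loop).
The vertices on cycles are {Clio, Galt, Ione, Kent, Lodi, Ashby, Fargo} — 7 in total.

7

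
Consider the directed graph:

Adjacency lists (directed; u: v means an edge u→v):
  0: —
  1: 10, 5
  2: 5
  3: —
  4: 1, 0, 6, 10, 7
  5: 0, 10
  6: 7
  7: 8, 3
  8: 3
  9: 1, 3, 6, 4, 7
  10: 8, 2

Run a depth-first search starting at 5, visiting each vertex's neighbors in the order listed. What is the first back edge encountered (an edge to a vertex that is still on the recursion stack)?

2→5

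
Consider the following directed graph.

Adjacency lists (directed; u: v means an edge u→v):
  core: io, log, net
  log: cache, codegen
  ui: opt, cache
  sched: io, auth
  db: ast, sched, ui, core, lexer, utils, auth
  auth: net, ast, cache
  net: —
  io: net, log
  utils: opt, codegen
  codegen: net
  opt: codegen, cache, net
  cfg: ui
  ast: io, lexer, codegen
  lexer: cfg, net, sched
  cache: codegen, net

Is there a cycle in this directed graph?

Yes

DFS with white/gray/black marking, starting from opt:
opt gray
  codegen gray
    net gray
    net black
  codegen black
  cache gray
    cache→codegen: codegen black — skip
    cache→net: net black — skip
  cache black
  opt→net: net black — skip
opt black
core gray
  io gray
    io→net: net black — skip
    log gray
      log→cache: cache black — skip
      log→codegen: codegen black — skip
    log black
  io black
  core→log: log black — skip
  core→net: net black — skip
core black
ui gray
  ui→opt: opt black — skip
  ui→cache: cache black — skip
ui black
sched gray
  sched→io: io black — skip
  auth gray
    auth→net: net black — skip
    ast gray
      ast→io: io black — skip
      lexer gray
        cfg gray
          cfg→ui: ui black — skip
        cfg black
        lexer→net: net black — skip
        lexer→sched: sched is gray → back edge
Back edge found, so a cycle exists: sched → auth → ast → lexer → sched.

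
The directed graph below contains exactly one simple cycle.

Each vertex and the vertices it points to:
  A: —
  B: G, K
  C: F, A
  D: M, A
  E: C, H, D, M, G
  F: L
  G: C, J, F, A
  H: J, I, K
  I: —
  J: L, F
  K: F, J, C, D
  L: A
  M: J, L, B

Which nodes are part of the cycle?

DFS with gray/black marking from D:
D gray
  M gray
    J gray
      L gray
        A gray
        A black
      L black
      F gray
        F→L: L black — skip
      F black
    J black
    M→L: L black — skip
    B gray
      G gray
        C gray
          C→F: F black — skip
          C→A: A black — skip
        C black
        G→J: J black — skip
        G→F: F black — skip
        G→A: A black — skip
      G black
      K gray
        K→F: F black — skip
        K→J: J black — skip
        K→C: C black — skip
        K→D: D is gray → back edge
Back edge closes the cycle D → M → B → K → D; its vertices are {B, D, K, M}.

B, D, K, M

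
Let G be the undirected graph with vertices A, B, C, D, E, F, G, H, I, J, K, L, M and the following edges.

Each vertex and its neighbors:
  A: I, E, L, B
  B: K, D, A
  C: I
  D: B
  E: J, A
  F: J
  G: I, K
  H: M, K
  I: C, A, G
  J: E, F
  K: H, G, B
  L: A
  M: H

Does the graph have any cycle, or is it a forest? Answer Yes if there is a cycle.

Yes

DFS, tracking each vertex's parent; an edge to a visited non-parent vertex closes a cycle.
Start from B:
visit B (parent –)
  visit K (parent B)
    visit H (parent K)
      visit M (parent H)
        M–H: parent, skip
      H–K: parent, skip
    visit G (parent K)
      visit I (parent G)
        visit C (parent I)
          C–I: parent, skip
        visit A (parent I)
          A–I: parent, skip
          visit E (parent A)
            visit J (parent E)
              J–E: parent, skip
              visit F (parent J)
                F–J: parent, skip
            E–A: parent, skip
          visit L (parent A)
            L–A: parent, skip
          A–B: B visited and ≠ parent → cycle
Cycle: B – K – G – I – A – B.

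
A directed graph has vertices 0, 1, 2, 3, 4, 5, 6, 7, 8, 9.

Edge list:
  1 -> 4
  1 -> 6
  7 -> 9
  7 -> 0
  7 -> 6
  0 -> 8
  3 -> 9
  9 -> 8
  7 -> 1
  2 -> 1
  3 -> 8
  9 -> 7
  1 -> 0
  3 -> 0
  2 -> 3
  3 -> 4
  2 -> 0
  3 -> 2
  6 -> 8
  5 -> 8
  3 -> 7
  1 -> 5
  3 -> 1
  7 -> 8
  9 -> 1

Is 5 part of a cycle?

5 lies on a cycle iff there is a path from 5 back to itself.
Exploring from 5, it never reaches itself; equivalently, its strongly connected component is a singleton.

No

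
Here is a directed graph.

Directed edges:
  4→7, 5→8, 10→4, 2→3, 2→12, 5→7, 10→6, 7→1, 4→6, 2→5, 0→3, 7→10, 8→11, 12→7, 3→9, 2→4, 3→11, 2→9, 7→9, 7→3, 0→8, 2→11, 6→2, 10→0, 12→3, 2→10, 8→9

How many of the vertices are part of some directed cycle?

7

A vertex is on a directed cycle iff it belongs to a strongly connected component of size ≥ 2 (or has a self-loop).
The vertices on cycles are {2, 4, 5, 6, 7, 10, 12} — 7 in total.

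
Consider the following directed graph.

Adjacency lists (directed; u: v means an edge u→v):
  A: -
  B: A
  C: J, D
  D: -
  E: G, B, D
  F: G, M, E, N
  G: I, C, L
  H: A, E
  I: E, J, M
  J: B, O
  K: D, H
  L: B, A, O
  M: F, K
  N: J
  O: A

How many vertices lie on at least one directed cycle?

A vertex is on a directed cycle iff it belongs to a strongly connected component of size ≥ 2 (or has a self-loop).
The vertices on cycles are {E, F, G, H, I, K, M} — 7 in total.

7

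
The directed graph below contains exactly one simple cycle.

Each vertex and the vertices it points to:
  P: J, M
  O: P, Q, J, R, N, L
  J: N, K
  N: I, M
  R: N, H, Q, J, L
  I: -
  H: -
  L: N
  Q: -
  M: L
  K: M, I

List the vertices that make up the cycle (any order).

L, M, N

DFS with gray/black marking from L:
L gray
  N gray
    I gray
    I black
    M gray
      M→L: L is gray → back edge
Back edge closes the cycle L → N → M → L; its vertices are {L, M, N}.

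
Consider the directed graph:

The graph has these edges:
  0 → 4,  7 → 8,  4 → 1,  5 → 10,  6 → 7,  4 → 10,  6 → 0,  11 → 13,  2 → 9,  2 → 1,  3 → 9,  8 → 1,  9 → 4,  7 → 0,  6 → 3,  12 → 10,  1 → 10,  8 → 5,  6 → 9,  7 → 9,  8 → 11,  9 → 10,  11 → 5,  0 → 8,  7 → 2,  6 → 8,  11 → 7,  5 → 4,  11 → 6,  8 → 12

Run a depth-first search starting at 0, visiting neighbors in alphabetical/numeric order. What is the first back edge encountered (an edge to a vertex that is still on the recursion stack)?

DFS from 0 (visiting neighbors in alphabetical/numeric order); mark gray on enter, black on exit:
0 gray
  4 gray
    1 gray
      10 gray
      10 black
    1 black
    4→10: 10 black — skip
  4 black
  8 gray
    8→1: 1 black — skip
    5 gray
      5→4: 4 black — skip
      5→10: 10 black — skip
    5 black
    11 gray
      11→5: 5 black — skip
      6 gray
        6→0: 0 is gray → back edge
First back edge: 6 → 0.

6→0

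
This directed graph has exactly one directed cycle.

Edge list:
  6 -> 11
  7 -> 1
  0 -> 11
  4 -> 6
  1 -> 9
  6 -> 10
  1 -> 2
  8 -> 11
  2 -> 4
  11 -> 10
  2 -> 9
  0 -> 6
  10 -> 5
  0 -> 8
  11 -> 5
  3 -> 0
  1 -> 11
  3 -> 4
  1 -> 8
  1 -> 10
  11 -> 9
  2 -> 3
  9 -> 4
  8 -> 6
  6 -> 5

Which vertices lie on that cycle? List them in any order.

4, 6, 9, 11

DFS with gray/black marking from 9:
9 gray
  4 gray
    6 gray
      10 gray
        5 gray
        5 black
      10 black
      6→5: 5 black — skip
      11 gray
        11→5: 5 black — skip
        11→10: 10 black — skip
        11→9: 9 is gray → back edge
Back edge closes the cycle 9 → 4 → 6 → 11 → 9; its vertices are {4, 6, 9, 11}.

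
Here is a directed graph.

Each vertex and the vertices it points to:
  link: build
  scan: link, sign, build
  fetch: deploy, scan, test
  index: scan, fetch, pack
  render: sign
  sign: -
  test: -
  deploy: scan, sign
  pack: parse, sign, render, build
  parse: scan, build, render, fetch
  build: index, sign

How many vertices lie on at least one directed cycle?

A vertex is on a directed cycle iff it belongs to a strongly connected component of size ≥ 2 (or has a self-loop).
The vertices on cycles are {link, pack, scan, build, fetch, index, parse, deploy} — 8 in total.

8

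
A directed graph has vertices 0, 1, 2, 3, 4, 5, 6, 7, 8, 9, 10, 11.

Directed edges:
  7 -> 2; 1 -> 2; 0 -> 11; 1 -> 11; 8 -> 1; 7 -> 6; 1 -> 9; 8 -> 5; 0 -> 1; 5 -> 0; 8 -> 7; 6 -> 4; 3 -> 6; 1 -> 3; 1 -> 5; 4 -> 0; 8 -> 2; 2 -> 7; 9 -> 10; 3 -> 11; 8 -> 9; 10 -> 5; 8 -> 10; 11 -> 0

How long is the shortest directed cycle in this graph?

2

For each vertex v, BFS finds the shortest path from v back to v.
The shortest such closed walk is 11 → 0 → 11, length 2.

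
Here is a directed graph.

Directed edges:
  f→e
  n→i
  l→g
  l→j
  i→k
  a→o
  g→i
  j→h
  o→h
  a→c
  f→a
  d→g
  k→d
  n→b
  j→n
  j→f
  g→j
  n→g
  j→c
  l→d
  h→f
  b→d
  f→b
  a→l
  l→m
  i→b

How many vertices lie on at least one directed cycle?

A vertex is on a directed cycle iff it belongs to a strongly connected component of size ≥ 2 (or has a self-loop).
The vertices on cycles are {a, b, d, f, g, h, i, j, k, l, n, o} — 12 in total.

12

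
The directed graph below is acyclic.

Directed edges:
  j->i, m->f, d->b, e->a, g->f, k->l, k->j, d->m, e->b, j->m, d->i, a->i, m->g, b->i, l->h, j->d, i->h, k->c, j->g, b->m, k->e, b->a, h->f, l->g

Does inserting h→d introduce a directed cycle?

Adding h→d creates a cycle iff d can already reach h.
Path from d: d → i → h.
So d → … → h → d is a cycle.

Yes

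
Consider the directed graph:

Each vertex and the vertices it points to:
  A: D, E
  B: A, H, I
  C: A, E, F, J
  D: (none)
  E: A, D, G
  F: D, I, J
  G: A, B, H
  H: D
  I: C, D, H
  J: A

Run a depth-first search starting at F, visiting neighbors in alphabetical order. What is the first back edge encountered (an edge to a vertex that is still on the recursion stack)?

E->A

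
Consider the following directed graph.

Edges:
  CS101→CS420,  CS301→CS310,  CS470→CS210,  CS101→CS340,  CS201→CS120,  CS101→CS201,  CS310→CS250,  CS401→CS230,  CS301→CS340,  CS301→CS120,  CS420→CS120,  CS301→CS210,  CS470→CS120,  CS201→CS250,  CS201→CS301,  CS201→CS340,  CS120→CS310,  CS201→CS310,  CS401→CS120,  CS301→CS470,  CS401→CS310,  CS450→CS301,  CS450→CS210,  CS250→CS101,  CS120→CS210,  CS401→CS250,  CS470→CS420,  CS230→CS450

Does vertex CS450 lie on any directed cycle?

CS450 lies on a cycle iff there is a path from CS450 back to itself.
Exploring from CS450, it never reaches itself; equivalently, its strongly connected component is a singleton.

No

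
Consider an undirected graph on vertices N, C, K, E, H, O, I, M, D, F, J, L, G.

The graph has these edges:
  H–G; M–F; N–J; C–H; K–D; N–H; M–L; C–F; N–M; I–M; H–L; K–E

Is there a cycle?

Yes

DFS, tracking each vertex's parent; an edge to a visited non-parent vertex closes a cycle.
Start from D:
visit D (parent –)
  visit K (parent D)
    K–D: parent, skip
    visit E (parent K)
      E–K: parent, skip
visit N (parent –)
  visit H (parent N)
    visit C (parent H)
      visit F (parent C)
        F–C: parent, skip
        visit M (parent F)
          M–N: N visited and ≠ parent → cycle
Cycle: N – H – C – F – M – N.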